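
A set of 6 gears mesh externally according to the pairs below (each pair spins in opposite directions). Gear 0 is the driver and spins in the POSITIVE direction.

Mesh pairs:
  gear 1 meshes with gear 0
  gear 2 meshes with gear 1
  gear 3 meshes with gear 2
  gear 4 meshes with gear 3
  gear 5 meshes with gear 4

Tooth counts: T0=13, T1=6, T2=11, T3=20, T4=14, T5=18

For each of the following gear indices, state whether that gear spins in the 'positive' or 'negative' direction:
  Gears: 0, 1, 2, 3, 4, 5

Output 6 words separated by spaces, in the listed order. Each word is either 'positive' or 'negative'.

Gear 0 (driver): positive (depth 0)
  gear 1: meshes with gear 0 -> depth 1 -> negative (opposite of gear 0)
  gear 2: meshes with gear 1 -> depth 2 -> positive (opposite of gear 1)
  gear 3: meshes with gear 2 -> depth 3 -> negative (opposite of gear 2)
  gear 4: meshes with gear 3 -> depth 4 -> positive (opposite of gear 3)
  gear 5: meshes with gear 4 -> depth 5 -> negative (opposite of gear 4)
Queried indices 0, 1, 2, 3, 4, 5 -> positive, negative, positive, negative, positive, negative

Answer: positive negative positive negative positive negative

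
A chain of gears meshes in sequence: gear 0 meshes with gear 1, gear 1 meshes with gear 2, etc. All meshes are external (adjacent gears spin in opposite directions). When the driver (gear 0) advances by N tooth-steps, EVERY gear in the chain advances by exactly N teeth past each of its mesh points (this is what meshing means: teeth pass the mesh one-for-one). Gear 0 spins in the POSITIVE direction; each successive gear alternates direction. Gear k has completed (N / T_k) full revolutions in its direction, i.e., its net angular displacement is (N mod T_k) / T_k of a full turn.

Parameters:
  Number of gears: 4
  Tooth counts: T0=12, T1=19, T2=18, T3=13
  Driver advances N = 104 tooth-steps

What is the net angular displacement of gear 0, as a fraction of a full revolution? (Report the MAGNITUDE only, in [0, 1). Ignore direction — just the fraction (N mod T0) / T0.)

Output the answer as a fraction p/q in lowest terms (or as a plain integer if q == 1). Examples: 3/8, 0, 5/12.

Chain of 4 gears, tooth counts: [12, 19, 18, 13]
  gear 0: T0=12, direction=positive, advance = 104 mod 12 = 8 teeth = 8/12 turn
  gear 1: T1=19, direction=negative, advance = 104 mod 19 = 9 teeth = 9/19 turn
  gear 2: T2=18, direction=positive, advance = 104 mod 18 = 14 teeth = 14/18 turn
  gear 3: T3=13, direction=negative, advance = 104 mod 13 = 0 teeth = 0/13 turn
Gear 0: 104 mod 12 = 8
Fraction = 8 / 12 = 2/3 (gcd(8,12)=4) = 2/3

Answer: 2/3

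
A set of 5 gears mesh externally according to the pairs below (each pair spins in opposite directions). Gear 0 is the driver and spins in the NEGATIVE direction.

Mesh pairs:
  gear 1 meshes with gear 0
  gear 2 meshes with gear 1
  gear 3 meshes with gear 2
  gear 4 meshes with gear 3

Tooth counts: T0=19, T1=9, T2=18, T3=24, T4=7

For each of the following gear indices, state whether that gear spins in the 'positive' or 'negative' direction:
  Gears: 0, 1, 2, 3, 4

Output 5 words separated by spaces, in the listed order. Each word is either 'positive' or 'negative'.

Answer: negative positive negative positive negative

Derivation:
Gear 0 (driver): negative (depth 0)
  gear 1: meshes with gear 0 -> depth 1 -> positive (opposite of gear 0)
  gear 2: meshes with gear 1 -> depth 2 -> negative (opposite of gear 1)
  gear 3: meshes with gear 2 -> depth 3 -> positive (opposite of gear 2)
  gear 4: meshes with gear 3 -> depth 4 -> negative (opposite of gear 3)
Queried indices 0, 1, 2, 3, 4 -> negative, positive, negative, positive, negative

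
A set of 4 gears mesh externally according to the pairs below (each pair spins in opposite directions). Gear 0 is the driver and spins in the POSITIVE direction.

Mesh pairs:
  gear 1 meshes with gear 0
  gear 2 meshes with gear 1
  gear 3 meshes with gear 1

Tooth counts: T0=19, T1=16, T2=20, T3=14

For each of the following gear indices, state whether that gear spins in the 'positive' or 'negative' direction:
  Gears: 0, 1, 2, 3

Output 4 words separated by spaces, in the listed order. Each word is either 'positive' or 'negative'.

Gear 0 (driver): positive (depth 0)
  gear 1: meshes with gear 0 -> depth 1 -> negative (opposite of gear 0)
  gear 2: meshes with gear 1 -> depth 2 -> positive (opposite of gear 1)
  gear 3: meshes with gear 1 -> depth 2 -> positive (opposite of gear 1)
Queried indices 0, 1, 2, 3 -> positive, negative, positive, positive

Answer: positive negative positive positive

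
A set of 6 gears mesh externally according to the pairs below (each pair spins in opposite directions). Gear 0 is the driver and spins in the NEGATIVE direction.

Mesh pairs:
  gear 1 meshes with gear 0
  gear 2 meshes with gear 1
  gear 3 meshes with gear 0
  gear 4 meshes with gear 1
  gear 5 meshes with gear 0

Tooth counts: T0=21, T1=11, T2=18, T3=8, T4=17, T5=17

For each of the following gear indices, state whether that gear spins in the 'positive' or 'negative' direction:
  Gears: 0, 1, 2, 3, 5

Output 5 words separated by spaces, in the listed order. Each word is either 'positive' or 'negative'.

Answer: negative positive negative positive positive

Derivation:
Gear 0 (driver): negative (depth 0)
  gear 1: meshes with gear 0 -> depth 1 -> positive (opposite of gear 0)
  gear 2: meshes with gear 1 -> depth 2 -> negative (opposite of gear 1)
  gear 3: meshes with gear 0 -> depth 1 -> positive (opposite of gear 0)
  gear 4: meshes with gear 1 -> depth 2 -> negative (opposite of gear 1)
  gear 5: meshes with gear 0 -> depth 1 -> positive (opposite of gear 0)
Queried indices 0, 1, 2, 3, 5 -> negative, positive, negative, positive, positive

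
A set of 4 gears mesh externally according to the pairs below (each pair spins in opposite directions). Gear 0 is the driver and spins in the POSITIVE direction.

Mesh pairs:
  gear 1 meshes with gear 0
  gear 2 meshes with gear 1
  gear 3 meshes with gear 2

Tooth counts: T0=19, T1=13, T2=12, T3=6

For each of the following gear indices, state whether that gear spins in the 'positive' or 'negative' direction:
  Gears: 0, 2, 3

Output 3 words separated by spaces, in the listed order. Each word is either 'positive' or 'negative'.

Gear 0 (driver): positive (depth 0)
  gear 1: meshes with gear 0 -> depth 1 -> negative (opposite of gear 0)
  gear 2: meshes with gear 1 -> depth 2 -> positive (opposite of gear 1)
  gear 3: meshes with gear 2 -> depth 3 -> negative (opposite of gear 2)
Queried indices 0, 2, 3 -> positive, positive, negative

Answer: positive positive negative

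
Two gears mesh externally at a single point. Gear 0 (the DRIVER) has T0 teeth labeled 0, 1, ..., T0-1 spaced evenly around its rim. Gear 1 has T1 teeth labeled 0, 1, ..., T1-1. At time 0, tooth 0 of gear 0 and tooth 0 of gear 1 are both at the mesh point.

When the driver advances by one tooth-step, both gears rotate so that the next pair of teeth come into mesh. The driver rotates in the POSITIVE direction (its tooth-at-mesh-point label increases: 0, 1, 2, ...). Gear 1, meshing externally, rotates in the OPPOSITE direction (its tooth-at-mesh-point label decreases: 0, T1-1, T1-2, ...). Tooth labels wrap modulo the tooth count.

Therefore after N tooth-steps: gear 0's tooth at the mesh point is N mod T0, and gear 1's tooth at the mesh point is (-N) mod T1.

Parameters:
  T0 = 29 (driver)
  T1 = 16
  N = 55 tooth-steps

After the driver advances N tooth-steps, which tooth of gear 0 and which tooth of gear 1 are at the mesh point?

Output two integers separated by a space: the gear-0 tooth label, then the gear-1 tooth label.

Gear 0 (driver, T0=29): tooth at mesh = N mod T0
  55 = 1 * 29 + 26, so 55 mod 29 = 26
  gear 0 tooth = 26
Gear 1 (driven, T1=16): tooth at mesh = (-N) mod T1
  55 = 3 * 16 + 7, so 55 mod 16 = 7
  (-55) mod 16 = (-7) mod 16 = 16 - 7 = 9
Mesh after 55 steps: gear-0 tooth 26 meets gear-1 tooth 9

Answer: 26 9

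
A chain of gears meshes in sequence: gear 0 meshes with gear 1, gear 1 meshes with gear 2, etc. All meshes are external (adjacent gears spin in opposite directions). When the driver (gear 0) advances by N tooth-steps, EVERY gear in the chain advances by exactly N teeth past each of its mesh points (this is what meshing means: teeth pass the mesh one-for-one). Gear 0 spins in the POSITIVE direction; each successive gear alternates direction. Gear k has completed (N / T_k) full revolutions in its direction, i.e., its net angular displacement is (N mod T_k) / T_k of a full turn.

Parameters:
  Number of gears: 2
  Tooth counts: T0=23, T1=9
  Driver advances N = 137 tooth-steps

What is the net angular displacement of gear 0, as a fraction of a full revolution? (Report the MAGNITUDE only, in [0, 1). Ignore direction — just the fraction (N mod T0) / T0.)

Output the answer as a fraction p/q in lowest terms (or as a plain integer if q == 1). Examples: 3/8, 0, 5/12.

Answer: 22/23

Derivation:
Chain of 2 gears, tooth counts: [23, 9]
  gear 0: T0=23, direction=positive, advance = 137 mod 23 = 22 teeth = 22/23 turn
  gear 1: T1=9, direction=negative, advance = 137 mod 9 = 2 teeth = 2/9 turn
Gear 0: 137 mod 23 = 22
Fraction = 22 / 23 = 22/23 (gcd(22,23)=1) = 22/23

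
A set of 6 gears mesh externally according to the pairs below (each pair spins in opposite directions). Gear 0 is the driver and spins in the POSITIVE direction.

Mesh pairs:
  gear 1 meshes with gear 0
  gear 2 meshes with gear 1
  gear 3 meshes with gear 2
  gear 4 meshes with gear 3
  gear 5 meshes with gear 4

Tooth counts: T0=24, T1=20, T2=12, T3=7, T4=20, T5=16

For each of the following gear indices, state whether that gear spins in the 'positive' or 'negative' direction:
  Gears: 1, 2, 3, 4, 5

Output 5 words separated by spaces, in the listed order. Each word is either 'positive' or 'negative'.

Gear 0 (driver): positive (depth 0)
  gear 1: meshes with gear 0 -> depth 1 -> negative (opposite of gear 0)
  gear 2: meshes with gear 1 -> depth 2 -> positive (opposite of gear 1)
  gear 3: meshes with gear 2 -> depth 3 -> negative (opposite of gear 2)
  gear 4: meshes with gear 3 -> depth 4 -> positive (opposite of gear 3)
  gear 5: meshes with gear 4 -> depth 5 -> negative (opposite of gear 4)
Queried indices 1, 2, 3, 4, 5 -> negative, positive, negative, positive, negative

Answer: negative positive negative positive negative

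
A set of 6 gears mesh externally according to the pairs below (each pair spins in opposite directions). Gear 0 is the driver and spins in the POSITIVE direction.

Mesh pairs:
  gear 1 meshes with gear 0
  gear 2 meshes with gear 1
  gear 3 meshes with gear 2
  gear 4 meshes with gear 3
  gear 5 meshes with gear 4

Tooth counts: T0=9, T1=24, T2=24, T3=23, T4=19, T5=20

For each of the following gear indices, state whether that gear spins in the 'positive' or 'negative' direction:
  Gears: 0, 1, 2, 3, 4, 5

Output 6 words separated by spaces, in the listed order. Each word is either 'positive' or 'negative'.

Gear 0 (driver): positive (depth 0)
  gear 1: meshes with gear 0 -> depth 1 -> negative (opposite of gear 0)
  gear 2: meshes with gear 1 -> depth 2 -> positive (opposite of gear 1)
  gear 3: meshes with gear 2 -> depth 3 -> negative (opposite of gear 2)
  gear 4: meshes with gear 3 -> depth 4 -> positive (opposite of gear 3)
  gear 5: meshes with gear 4 -> depth 5 -> negative (opposite of gear 4)
Queried indices 0, 1, 2, 3, 4, 5 -> positive, negative, positive, negative, positive, negative

Answer: positive negative positive negative positive negative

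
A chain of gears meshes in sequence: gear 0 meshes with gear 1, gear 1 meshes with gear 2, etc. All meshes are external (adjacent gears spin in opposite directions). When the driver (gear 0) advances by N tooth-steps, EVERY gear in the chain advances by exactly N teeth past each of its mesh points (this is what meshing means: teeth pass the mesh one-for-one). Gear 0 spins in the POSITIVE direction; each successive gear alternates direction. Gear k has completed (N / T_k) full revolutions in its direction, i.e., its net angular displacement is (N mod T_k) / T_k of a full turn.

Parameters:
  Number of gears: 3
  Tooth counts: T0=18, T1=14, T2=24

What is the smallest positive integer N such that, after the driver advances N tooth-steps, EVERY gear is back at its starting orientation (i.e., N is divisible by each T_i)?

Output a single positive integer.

Gear k returns to start when N is a multiple of T_k.
All gears at start simultaneously when N is a common multiple of [18, 14, 24]; the smallest such N is lcm(18, 14, 24).
Start: lcm = T0 = 18
Fold in T1=14: gcd(18, 14) = 2; lcm(18, 14) = 18 * 14 / 2 = 252 / 2 = 126
Fold in T2=24: gcd(126, 24) = 6; lcm(126, 24) = 126 * 24 / 6 = 3024 / 6 = 504
Full cycle length = 504

Answer: 504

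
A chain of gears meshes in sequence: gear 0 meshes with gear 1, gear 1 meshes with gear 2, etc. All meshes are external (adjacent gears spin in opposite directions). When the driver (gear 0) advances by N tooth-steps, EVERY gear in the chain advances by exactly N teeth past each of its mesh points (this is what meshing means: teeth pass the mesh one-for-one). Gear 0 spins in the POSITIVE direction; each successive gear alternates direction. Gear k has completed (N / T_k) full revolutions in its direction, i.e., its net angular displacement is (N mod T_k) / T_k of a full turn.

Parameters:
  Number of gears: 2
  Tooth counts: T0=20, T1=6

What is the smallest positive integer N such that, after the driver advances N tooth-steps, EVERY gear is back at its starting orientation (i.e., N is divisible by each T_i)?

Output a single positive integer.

Gear k returns to start when N is a multiple of T_k.
All gears at start simultaneously when N is a common multiple of [20, 6]; the smallest such N is lcm(20, 6).
Start: lcm = T0 = 20
Fold in T1=6: gcd(20, 6) = 2; lcm(20, 6) = 20 * 6 / 2 = 120 / 2 = 60
Full cycle length = 60

Answer: 60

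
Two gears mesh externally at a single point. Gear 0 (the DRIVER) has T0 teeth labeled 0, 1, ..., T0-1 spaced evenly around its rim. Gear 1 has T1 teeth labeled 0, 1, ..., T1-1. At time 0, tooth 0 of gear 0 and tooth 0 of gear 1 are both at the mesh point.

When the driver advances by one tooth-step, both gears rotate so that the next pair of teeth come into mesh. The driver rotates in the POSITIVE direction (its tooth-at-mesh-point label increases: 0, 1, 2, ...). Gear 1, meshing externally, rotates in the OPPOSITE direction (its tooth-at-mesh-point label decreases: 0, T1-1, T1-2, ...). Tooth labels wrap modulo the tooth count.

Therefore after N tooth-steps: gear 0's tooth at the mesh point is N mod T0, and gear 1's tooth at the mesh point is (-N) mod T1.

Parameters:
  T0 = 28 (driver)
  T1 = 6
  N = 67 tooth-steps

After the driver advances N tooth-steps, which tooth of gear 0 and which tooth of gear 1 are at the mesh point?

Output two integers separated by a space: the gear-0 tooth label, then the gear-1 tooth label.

Answer: 11 5

Derivation:
Gear 0 (driver, T0=28): tooth at mesh = N mod T0
  67 = 2 * 28 + 11, so 67 mod 28 = 11
  gear 0 tooth = 11
Gear 1 (driven, T1=6): tooth at mesh = (-N) mod T1
  67 = 11 * 6 + 1, so 67 mod 6 = 1
  (-67) mod 6 = (-1) mod 6 = 6 - 1 = 5
Mesh after 67 steps: gear-0 tooth 11 meets gear-1 tooth 5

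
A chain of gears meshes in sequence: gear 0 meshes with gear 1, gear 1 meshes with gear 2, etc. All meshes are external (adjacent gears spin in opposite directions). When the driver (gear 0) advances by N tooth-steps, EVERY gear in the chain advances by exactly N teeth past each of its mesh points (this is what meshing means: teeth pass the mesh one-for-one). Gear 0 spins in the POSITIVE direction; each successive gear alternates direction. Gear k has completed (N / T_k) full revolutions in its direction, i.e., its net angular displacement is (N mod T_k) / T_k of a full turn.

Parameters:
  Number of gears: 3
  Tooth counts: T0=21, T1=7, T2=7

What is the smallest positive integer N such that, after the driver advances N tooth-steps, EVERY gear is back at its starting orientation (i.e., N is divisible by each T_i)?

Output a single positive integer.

Answer: 21

Derivation:
Gear k returns to start when N is a multiple of T_k.
All gears at start simultaneously when N is a common multiple of [21, 7, 7]; the smallest such N is lcm(21, 7, 7).
Start: lcm = T0 = 21
Fold in T1=7: gcd(21, 7) = 7; lcm(21, 7) = 21 * 7 / 7 = 147 / 7 = 21
Fold in T2=7: gcd(21, 7) = 7; lcm(21, 7) = 21 * 7 / 7 = 147 / 7 = 21
Full cycle length = 21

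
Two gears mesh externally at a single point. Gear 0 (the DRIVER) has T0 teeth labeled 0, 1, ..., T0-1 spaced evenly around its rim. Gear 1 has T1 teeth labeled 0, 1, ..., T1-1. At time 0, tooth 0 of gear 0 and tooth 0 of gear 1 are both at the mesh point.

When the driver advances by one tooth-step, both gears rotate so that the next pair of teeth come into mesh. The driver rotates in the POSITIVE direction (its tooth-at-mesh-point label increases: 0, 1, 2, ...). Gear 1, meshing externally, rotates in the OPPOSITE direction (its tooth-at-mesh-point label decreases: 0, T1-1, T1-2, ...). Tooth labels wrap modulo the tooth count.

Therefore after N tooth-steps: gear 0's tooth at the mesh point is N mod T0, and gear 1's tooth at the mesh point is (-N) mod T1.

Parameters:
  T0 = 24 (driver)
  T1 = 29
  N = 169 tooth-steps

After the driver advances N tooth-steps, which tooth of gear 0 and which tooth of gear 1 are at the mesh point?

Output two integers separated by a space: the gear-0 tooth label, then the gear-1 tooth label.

Answer: 1 5

Derivation:
Gear 0 (driver, T0=24): tooth at mesh = N mod T0
  169 = 7 * 24 + 1, so 169 mod 24 = 1
  gear 0 tooth = 1
Gear 1 (driven, T1=29): tooth at mesh = (-N) mod T1
  169 = 5 * 29 + 24, so 169 mod 29 = 24
  (-169) mod 29 = (-24) mod 29 = 29 - 24 = 5
Mesh after 169 steps: gear-0 tooth 1 meets gear-1 tooth 5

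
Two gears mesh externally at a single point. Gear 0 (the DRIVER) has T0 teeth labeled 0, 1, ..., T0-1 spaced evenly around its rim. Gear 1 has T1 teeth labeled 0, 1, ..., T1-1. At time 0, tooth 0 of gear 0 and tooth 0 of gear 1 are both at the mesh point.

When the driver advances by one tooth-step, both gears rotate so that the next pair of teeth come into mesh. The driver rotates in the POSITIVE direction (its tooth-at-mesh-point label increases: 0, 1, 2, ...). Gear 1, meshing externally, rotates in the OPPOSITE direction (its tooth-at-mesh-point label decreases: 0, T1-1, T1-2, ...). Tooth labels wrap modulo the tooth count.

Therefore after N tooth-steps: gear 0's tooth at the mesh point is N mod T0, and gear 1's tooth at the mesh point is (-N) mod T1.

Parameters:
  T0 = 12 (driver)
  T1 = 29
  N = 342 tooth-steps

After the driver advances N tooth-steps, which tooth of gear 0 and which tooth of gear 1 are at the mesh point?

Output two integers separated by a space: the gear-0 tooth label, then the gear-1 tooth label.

Gear 0 (driver, T0=12): tooth at mesh = N mod T0
  342 = 28 * 12 + 6, so 342 mod 12 = 6
  gear 0 tooth = 6
Gear 1 (driven, T1=29): tooth at mesh = (-N) mod T1
  342 = 11 * 29 + 23, so 342 mod 29 = 23
  (-342) mod 29 = (-23) mod 29 = 29 - 23 = 6
Mesh after 342 steps: gear-0 tooth 6 meets gear-1 tooth 6

Answer: 6 6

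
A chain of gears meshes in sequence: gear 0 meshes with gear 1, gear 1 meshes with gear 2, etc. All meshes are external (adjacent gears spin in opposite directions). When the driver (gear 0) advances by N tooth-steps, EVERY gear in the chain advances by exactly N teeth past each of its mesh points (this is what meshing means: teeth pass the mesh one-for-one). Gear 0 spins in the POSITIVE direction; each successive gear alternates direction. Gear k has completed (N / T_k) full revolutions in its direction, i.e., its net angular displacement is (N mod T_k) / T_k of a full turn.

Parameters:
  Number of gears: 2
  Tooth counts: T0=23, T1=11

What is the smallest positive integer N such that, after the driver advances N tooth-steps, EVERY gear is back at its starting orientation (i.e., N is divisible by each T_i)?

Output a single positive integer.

Gear k returns to start when N is a multiple of T_k.
All gears at start simultaneously when N is a common multiple of [23, 11]; the smallest such N is lcm(23, 11).
Start: lcm = T0 = 23
Fold in T1=11: gcd(23, 11) = 1; lcm(23, 11) = 23 * 11 / 1 = 253 / 1 = 253
Full cycle length = 253

Answer: 253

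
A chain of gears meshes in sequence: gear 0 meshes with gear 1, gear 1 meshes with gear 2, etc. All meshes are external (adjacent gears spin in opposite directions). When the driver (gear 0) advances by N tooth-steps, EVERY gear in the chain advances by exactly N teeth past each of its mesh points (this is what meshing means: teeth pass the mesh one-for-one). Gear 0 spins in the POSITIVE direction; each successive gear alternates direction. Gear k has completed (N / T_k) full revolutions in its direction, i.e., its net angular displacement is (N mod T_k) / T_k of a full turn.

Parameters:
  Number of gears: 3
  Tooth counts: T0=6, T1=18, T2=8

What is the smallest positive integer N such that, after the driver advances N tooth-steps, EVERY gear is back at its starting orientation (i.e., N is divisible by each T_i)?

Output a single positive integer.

Gear k returns to start when N is a multiple of T_k.
All gears at start simultaneously when N is a common multiple of [6, 18, 8]; the smallest such N is lcm(6, 18, 8).
Start: lcm = T0 = 6
Fold in T1=18: gcd(6, 18) = 6; lcm(6, 18) = 6 * 18 / 6 = 108 / 6 = 18
Fold in T2=8: gcd(18, 8) = 2; lcm(18, 8) = 18 * 8 / 2 = 144 / 2 = 72
Full cycle length = 72

Answer: 72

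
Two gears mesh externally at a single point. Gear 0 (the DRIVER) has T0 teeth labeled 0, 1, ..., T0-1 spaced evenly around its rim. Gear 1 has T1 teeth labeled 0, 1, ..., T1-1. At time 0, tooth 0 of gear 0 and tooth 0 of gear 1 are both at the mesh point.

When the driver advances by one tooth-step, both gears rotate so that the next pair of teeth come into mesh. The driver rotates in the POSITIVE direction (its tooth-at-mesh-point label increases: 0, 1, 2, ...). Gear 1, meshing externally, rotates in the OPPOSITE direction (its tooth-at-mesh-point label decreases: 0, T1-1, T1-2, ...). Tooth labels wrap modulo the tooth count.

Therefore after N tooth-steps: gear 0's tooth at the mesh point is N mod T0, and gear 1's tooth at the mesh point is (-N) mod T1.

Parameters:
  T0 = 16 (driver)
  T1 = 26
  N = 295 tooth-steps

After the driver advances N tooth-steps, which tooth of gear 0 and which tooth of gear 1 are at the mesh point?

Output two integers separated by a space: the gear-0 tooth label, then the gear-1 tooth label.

Answer: 7 17

Derivation:
Gear 0 (driver, T0=16): tooth at mesh = N mod T0
  295 = 18 * 16 + 7, so 295 mod 16 = 7
  gear 0 tooth = 7
Gear 1 (driven, T1=26): tooth at mesh = (-N) mod T1
  295 = 11 * 26 + 9, so 295 mod 26 = 9
  (-295) mod 26 = (-9) mod 26 = 26 - 9 = 17
Mesh after 295 steps: gear-0 tooth 7 meets gear-1 tooth 17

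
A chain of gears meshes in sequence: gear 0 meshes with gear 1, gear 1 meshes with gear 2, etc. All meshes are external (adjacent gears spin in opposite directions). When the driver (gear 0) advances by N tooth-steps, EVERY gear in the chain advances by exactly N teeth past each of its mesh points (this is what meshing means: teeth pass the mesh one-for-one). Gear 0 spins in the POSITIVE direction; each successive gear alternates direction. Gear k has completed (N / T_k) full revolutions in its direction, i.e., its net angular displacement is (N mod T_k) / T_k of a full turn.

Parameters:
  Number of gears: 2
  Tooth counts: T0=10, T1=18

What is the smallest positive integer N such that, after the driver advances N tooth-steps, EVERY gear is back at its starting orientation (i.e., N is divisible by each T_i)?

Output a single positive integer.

Answer: 90

Derivation:
Gear k returns to start when N is a multiple of T_k.
All gears at start simultaneously when N is a common multiple of [10, 18]; the smallest such N is lcm(10, 18).
Start: lcm = T0 = 10
Fold in T1=18: gcd(10, 18) = 2; lcm(10, 18) = 10 * 18 / 2 = 180 / 2 = 90
Full cycle length = 90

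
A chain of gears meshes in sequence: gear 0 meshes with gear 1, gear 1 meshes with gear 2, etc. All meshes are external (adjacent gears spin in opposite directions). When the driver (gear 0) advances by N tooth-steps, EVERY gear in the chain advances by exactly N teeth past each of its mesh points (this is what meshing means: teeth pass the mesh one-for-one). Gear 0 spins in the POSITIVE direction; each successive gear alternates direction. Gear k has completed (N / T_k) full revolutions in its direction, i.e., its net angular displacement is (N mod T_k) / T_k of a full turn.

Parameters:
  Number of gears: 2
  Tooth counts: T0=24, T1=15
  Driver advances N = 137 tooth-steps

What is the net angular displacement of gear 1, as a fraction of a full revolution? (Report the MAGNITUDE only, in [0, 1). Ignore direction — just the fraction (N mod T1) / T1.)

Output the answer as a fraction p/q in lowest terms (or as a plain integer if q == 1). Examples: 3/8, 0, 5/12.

Answer: 2/15

Derivation:
Chain of 2 gears, tooth counts: [24, 15]
  gear 0: T0=24, direction=positive, advance = 137 mod 24 = 17 teeth = 17/24 turn
  gear 1: T1=15, direction=negative, advance = 137 mod 15 = 2 teeth = 2/15 turn
Gear 1: 137 mod 15 = 2
Fraction = 2 / 15 = 2/15 (gcd(2,15)=1) = 2/15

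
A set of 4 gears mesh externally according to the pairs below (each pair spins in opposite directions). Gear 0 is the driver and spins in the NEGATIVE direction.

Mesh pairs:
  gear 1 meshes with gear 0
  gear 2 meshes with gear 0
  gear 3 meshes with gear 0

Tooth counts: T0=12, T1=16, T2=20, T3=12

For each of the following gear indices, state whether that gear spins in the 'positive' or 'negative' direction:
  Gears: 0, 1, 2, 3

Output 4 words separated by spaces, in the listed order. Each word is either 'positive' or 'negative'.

Answer: negative positive positive positive

Derivation:
Gear 0 (driver): negative (depth 0)
  gear 1: meshes with gear 0 -> depth 1 -> positive (opposite of gear 0)
  gear 2: meshes with gear 0 -> depth 1 -> positive (opposite of gear 0)
  gear 3: meshes with gear 0 -> depth 1 -> positive (opposite of gear 0)
Queried indices 0, 1, 2, 3 -> negative, positive, positive, positive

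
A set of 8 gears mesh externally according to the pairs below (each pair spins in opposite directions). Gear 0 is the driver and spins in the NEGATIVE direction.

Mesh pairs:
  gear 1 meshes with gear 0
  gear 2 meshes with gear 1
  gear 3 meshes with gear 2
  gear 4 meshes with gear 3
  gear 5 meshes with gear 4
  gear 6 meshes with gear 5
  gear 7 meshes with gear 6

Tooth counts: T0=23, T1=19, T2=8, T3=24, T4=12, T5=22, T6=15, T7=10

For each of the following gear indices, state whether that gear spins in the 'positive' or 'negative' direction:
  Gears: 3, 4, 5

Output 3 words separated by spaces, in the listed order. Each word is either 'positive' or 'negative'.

Answer: positive negative positive

Derivation:
Gear 0 (driver): negative (depth 0)
  gear 1: meshes with gear 0 -> depth 1 -> positive (opposite of gear 0)
  gear 2: meshes with gear 1 -> depth 2 -> negative (opposite of gear 1)
  gear 3: meshes with gear 2 -> depth 3 -> positive (opposite of gear 2)
  gear 4: meshes with gear 3 -> depth 4 -> negative (opposite of gear 3)
  gear 5: meshes with gear 4 -> depth 5 -> positive (opposite of gear 4)
  gear 6: meshes with gear 5 -> depth 6 -> negative (opposite of gear 5)
  gear 7: meshes with gear 6 -> depth 7 -> positive (opposite of gear 6)
Queried indices 3, 4, 5 -> positive, negative, positive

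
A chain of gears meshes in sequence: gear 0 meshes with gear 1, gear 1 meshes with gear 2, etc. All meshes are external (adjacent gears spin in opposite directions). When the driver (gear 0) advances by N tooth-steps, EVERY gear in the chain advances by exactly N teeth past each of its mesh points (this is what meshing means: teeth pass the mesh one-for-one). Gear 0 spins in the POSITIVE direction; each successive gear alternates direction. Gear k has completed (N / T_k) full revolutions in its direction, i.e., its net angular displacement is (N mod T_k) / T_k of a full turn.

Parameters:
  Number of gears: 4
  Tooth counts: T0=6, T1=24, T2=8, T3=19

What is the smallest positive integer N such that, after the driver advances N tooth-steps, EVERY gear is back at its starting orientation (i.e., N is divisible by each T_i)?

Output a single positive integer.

Answer: 456

Derivation:
Gear k returns to start when N is a multiple of T_k.
All gears at start simultaneously when N is a common multiple of [6, 24, 8, 19]; the smallest such N is lcm(6, 24, 8, 19).
Start: lcm = T0 = 6
Fold in T1=24: gcd(6, 24) = 6; lcm(6, 24) = 6 * 24 / 6 = 144 / 6 = 24
Fold in T2=8: gcd(24, 8) = 8; lcm(24, 8) = 24 * 8 / 8 = 192 / 8 = 24
Fold in T3=19: gcd(24, 19) = 1; lcm(24, 19) = 24 * 19 / 1 = 456 / 1 = 456
Full cycle length = 456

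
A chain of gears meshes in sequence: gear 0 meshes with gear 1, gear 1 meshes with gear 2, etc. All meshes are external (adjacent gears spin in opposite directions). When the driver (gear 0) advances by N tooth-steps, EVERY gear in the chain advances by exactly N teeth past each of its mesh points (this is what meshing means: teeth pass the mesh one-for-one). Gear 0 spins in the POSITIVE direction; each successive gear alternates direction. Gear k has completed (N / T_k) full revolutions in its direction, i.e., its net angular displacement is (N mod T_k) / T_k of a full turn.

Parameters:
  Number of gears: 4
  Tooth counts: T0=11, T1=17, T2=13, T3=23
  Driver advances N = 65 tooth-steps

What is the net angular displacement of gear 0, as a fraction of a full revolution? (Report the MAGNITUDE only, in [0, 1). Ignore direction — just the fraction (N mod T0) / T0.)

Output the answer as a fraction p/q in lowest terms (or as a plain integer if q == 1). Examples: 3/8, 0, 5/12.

Answer: 10/11

Derivation:
Chain of 4 gears, tooth counts: [11, 17, 13, 23]
  gear 0: T0=11, direction=positive, advance = 65 mod 11 = 10 teeth = 10/11 turn
  gear 1: T1=17, direction=negative, advance = 65 mod 17 = 14 teeth = 14/17 turn
  gear 2: T2=13, direction=positive, advance = 65 mod 13 = 0 teeth = 0/13 turn
  gear 3: T3=23, direction=negative, advance = 65 mod 23 = 19 teeth = 19/23 turn
Gear 0: 65 mod 11 = 10
Fraction = 10 / 11 = 10/11 (gcd(10,11)=1) = 10/11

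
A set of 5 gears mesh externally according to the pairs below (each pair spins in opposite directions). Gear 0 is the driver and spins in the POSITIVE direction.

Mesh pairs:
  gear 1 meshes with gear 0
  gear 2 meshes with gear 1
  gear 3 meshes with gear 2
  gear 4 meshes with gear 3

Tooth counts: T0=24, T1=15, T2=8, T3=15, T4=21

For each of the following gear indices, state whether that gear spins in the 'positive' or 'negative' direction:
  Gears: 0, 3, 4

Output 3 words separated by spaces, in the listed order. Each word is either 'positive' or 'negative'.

Gear 0 (driver): positive (depth 0)
  gear 1: meshes with gear 0 -> depth 1 -> negative (opposite of gear 0)
  gear 2: meshes with gear 1 -> depth 2 -> positive (opposite of gear 1)
  gear 3: meshes with gear 2 -> depth 3 -> negative (opposite of gear 2)
  gear 4: meshes with gear 3 -> depth 4 -> positive (opposite of gear 3)
Queried indices 0, 3, 4 -> positive, negative, positive

Answer: positive negative positive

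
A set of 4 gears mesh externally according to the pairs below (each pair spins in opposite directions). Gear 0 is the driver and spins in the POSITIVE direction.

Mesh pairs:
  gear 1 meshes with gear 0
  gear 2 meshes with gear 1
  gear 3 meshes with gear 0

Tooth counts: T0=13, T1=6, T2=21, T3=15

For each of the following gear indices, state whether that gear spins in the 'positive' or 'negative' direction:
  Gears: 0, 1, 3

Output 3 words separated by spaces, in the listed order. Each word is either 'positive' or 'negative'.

Gear 0 (driver): positive (depth 0)
  gear 1: meshes with gear 0 -> depth 1 -> negative (opposite of gear 0)
  gear 2: meshes with gear 1 -> depth 2 -> positive (opposite of gear 1)
  gear 3: meshes with gear 0 -> depth 1 -> negative (opposite of gear 0)
Queried indices 0, 1, 3 -> positive, negative, negative

Answer: positive negative negative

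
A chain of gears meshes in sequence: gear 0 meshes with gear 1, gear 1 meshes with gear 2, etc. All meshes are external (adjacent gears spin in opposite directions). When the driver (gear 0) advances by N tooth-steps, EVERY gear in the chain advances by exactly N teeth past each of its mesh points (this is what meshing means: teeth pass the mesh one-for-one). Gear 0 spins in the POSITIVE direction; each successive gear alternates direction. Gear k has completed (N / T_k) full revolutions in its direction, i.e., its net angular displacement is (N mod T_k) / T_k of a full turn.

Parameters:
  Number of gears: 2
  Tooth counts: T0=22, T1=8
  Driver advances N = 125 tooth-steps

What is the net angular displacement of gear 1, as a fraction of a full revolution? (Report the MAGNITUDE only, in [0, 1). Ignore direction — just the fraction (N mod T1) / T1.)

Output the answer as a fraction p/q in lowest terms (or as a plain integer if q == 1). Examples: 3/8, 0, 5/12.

Answer: 5/8

Derivation:
Chain of 2 gears, tooth counts: [22, 8]
  gear 0: T0=22, direction=positive, advance = 125 mod 22 = 15 teeth = 15/22 turn
  gear 1: T1=8, direction=negative, advance = 125 mod 8 = 5 teeth = 5/8 turn
Gear 1: 125 mod 8 = 5
Fraction = 5 / 8 = 5/8 (gcd(5,8)=1) = 5/8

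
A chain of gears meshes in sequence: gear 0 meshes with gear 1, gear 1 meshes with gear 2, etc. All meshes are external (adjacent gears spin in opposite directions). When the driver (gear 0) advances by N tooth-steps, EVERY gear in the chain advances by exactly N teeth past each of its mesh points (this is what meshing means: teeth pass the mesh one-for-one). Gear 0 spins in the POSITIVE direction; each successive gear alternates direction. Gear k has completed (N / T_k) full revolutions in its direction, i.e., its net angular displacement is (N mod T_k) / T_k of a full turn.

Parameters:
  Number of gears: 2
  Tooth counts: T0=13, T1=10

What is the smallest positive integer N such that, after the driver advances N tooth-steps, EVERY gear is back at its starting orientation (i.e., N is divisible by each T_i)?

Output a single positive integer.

Gear k returns to start when N is a multiple of T_k.
All gears at start simultaneously when N is a common multiple of [13, 10]; the smallest such N is lcm(13, 10).
Start: lcm = T0 = 13
Fold in T1=10: gcd(13, 10) = 1; lcm(13, 10) = 13 * 10 / 1 = 130 / 1 = 130
Full cycle length = 130

Answer: 130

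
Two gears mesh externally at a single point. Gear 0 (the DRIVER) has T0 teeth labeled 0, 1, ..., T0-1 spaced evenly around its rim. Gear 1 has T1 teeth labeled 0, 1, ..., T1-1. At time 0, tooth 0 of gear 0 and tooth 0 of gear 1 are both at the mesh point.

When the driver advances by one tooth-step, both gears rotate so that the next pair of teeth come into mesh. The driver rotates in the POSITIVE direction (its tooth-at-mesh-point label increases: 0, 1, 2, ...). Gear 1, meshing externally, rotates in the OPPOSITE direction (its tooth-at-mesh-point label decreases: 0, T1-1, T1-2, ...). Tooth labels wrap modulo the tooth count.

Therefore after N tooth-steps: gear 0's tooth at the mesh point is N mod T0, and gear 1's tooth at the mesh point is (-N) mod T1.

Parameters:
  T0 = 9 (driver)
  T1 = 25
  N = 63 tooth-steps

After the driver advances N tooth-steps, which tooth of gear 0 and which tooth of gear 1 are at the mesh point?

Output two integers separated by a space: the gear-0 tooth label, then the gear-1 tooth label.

Answer: 0 12

Derivation:
Gear 0 (driver, T0=9): tooth at mesh = N mod T0
  63 = 7 * 9 + 0, so 63 mod 9 = 0
  gear 0 tooth = 0
Gear 1 (driven, T1=25): tooth at mesh = (-N) mod T1
  63 = 2 * 25 + 13, so 63 mod 25 = 13
  (-63) mod 25 = (-13) mod 25 = 25 - 13 = 12
Mesh after 63 steps: gear-0 tooth 0 meets gear-1 tooth 12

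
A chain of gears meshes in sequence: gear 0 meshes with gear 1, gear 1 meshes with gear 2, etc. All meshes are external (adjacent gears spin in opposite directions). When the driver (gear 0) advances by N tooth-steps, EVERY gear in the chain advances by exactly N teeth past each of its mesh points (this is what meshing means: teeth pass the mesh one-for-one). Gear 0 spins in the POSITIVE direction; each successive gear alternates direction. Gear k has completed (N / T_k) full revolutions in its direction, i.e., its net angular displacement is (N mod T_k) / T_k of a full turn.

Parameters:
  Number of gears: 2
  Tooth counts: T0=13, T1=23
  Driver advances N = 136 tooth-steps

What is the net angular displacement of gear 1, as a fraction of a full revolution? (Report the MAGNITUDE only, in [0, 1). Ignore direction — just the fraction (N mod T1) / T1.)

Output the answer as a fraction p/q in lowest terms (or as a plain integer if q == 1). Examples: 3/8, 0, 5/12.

Chain of 2 gears, tooth counts: [13, 23]
  gear 0: T0=13, direction=positive, advance = 136 mod 13 = 6 teeth = 6/13 turn
  gear 1: T1=23, direction=negative, advance = 136 mod 23 = 21 teeth = 21/23 turn
Gear 1: 136 mod 23 = 21
Fraction = 21 / 23 = 21/23 (gcd(21,23)=1) = 21/23

Answer: 21/23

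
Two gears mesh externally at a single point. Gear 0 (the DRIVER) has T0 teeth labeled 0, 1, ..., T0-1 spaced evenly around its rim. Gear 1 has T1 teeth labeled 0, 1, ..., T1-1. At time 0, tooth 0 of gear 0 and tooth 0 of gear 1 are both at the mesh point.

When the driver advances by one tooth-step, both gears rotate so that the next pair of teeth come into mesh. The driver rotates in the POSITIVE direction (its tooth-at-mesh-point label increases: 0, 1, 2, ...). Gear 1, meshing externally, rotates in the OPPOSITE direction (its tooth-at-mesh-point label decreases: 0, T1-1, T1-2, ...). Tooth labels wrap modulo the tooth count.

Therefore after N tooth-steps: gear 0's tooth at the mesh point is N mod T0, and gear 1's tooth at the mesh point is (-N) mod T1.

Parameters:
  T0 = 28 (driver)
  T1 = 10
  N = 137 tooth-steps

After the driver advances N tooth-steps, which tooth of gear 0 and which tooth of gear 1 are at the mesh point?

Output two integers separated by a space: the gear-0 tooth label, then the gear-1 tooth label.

Gear 0 (driver, T0=28): tooth at mesh = N mod T0
  137 = 4 * 28 + 25, so 137 mod 28 = 25
  gear 0 tooth = 25
Gear 1 (driven, T1=10): tooth at mesh = (-N) mod T1
  137 = 13 * 10 + 7, so 137 mod 10 = 7
  (-137) mod 10 = (-7) mod 10 = 10 - 7 = 3
Mesh after 137 steps: gear-0 tooth 25 meets gear-1 tooth 3

Answer: 25 3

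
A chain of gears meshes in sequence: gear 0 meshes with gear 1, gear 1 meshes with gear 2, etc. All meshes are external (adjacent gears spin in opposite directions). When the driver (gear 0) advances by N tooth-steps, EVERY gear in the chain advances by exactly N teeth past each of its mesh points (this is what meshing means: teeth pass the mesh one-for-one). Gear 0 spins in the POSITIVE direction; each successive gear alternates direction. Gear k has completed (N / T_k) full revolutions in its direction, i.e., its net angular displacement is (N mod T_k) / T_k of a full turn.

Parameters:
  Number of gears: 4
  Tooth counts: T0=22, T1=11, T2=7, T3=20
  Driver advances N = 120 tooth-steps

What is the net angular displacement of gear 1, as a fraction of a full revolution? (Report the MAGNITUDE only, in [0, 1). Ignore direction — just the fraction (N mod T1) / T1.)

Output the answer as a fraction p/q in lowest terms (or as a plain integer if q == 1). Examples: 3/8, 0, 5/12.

Answer: 10/11

Derivation:
Chain of 4 gears, tooth counts: [22, 11, 7, 20]
  gear 0: T0=22, direction=positive, advance = 120 mod 22 = 10 teeth = 10/22 turn
  gear 1: T1=11, direction=negative, advance = 120 mod 11 = 10 teeth = 10/11 turn
  gear 2: T2=7, direction=positive, advance = 120 mod 7 = 1 teeth = 1/7 turn
  gear 3: T3=20, direction=negative, advance = 120 mod 20 = 0 teeth = 0/20 turn
Gear 1: 120 mod 11 = 10
Fraction = 10 / 11 = 10/11 (gcd(10,11)=1) = 10/11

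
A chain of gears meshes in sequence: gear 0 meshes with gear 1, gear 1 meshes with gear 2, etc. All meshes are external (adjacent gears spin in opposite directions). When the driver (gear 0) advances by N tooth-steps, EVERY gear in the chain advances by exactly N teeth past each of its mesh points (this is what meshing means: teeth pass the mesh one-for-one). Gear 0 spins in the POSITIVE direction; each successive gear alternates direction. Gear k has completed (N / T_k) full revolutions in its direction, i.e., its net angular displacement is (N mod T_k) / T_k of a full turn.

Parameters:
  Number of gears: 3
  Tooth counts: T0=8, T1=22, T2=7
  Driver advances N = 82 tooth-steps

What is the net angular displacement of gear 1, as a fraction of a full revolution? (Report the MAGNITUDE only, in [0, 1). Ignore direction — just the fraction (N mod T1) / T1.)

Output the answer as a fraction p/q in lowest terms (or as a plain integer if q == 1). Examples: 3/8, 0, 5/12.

Chain of 3 gears, tooth counts: [8, 22, 7]
  gear 0: T0=8, direction=positive, advance = 82 mod 8 = 2 teeth = 2/8 turn
  gear 1: T1=22, direction=negative, advance = 82 mod 22 = 16 teeth = 16/22 turn
  gear 2: T2=7, direction=positive, advance = 82 mod 7 = 5 teeth = 5/7 turn
Gear 1: 82 mod 22 = 16
Fraction = 16 / 22 = 8/11 (gcd(16,22)=2) = 8/11

Answer: 8/11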